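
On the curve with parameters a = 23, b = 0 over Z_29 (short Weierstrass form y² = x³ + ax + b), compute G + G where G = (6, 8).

tangent at (6, 8): λ = (3·6² + 23)/(2·8) ≡ 15/16. 16⁻¹ ≡ 20 (mod 29), so λ ≡ 15·20 ≡ 10.
  x = λ² - 6 - 6 = 100 - 12 ≡ 1; y = λ·(6 - 1) - 8 ≡ 13. → (1, 13)

(1, 13)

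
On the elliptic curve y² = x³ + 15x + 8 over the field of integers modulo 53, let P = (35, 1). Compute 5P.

Double-and-add on 5 = (101)₂. Start with P = (35, 1) for the leading 1-bit.
double: tangent at (35, 1): λ = (3·35² + 15)/(2·1) ≡ 33/2. 2⁻¹ ≡ 27 (mod 53), so λ ≡ 33·27 ≡ 43.
  x = λ² - 35 - 35 = 1849 - 70 ≡ 30; y = λ·(35 - 30) - 1 ≡ 2. → (30, 2)
double: tangent at (30, 2): λ = (3·30² + 15)/(2·2) ≡ 12/4. 4⁻¹ ≡ 40 (mod 53), so λ ≡ 12·40 ≡ 3.
  x = λ² - 30 - 30 = 9 - 60 ≡ 2; y = λ·(30 - 2) - 2 ≡ 29. → (2, 29)
add P: (2, 29) + (35, 1). λ = (1 - 29)/(35 - 2) ≡ 25/33 mod 53. 33⁻¹ ≡ 45 (mod 53) since 33·45 = 1485 ≡ 1, so λ ≡ 12.
  x = λ² - 2 - 35 = 144 - 37 ≡ 1; y = λ·(2 - 1) - 29 ≡ 36. → (1, 36)

(1, 36)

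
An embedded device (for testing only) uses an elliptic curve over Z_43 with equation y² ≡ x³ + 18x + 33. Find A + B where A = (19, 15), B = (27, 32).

(19, 15) + (27, 32). λ = (32 - 15)/(27 - 19) ≡ 17/8 mod 43. 8⁻¹ ≡ 27 (mod 43), so λ ≡ 29.
  x = λ² - 19 - 27 = 841 - 46 ≡ 21; y = λ·(19 - 21) - 15 ≡ 13. → (21, 13)

(21, 13)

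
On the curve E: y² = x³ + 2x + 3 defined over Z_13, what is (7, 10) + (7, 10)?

tangent at (7, 10): λ = (3·7² + 2)/(2·10) ≡ 6/7. 7⁻¹ ≡ 2 (mod 13) since 7·2 = 14 ≡ 1, so λ ≡ 6·2 ≡ 12.
  x = λ² - 7 - 7 = 144 - 14 ≡ 0; y = λ·(7 - 0) - 10 ≡ 9. → (0, 9)

(0, 9)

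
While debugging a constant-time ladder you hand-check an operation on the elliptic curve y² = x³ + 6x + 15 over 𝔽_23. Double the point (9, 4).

tangent at (9, 4): λ = (3·9² + 6)/(2·4) ≡ 19/8. 8⁻¹ ≡ 3 (mod 23), so λ ≡ 19·3 ≡ 11.
  x = λ² - 9 - 9 = 121 - 18 ≡ 11; y = λ·(9 - 11) - 4 ≡ 20. → (11, 20)

(11, 20)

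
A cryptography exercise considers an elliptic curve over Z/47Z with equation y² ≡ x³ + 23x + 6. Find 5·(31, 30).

(4, 31)

Write G = (31, 30).
Double-and-add on 5 = (101)₂. Start with G = (31, 30) for the leading 1-bit.
double: tangent at (31, 30): λ = (3·31² + 23)/(2·30) ≡ 39/13. 13⁻¹ ≡ 29 (mod 47) since 13·29 = 377 ≡ 1, so λ ≡ 39·29 ≡ 3.
  x = λ² - 31 - 31 = 9 - 62 ≡ 41; y = λ·(31 - 41) - 30 ≡ 34. → (41, 34)
double: tangent at (41, 34): λ = (3·41² + 23)/(2·34) ≡ 37/21. 21⁻¹ ≡ 9 (mod 47), so λ ≡ 37·9 ≡ 4.
  x = λ² - 41 - 41 = 16 - 82 ≡ 28; y = λ·(41 - 28) - 34 ≡ 18. → (28, 18)
add G: (28, 18) + (31, 30). λ = (30 - 18)/(31 - 28) ≡ 12/3 mod 47. 3⁻¹ ≡ 16 (mod 47), so λ ≡ 4.
  x = λ² - 28 - 31 = 16 - 59 ≡ 4; y = λ·(28 - 4) - 18 ≡ 31. → (4, 31)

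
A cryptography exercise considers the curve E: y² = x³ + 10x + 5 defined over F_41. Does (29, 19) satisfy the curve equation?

no

y² = 19² ≡ 33; x³ + 10x + 5 = 24684 ≡ 2 (mod 41). 33 ≠ 2.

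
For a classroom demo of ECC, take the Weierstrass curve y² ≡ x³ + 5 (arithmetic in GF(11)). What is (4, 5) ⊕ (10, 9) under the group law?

(6, 1)

(4, 5) + (10, 9). λ = (9 - 5)/(10 - 4) ≡ 4/6 mod 11. 6⁻¹ ≡ 2 (mod 11), so λ ≡ 8.
  x = λ² - 4 - 10 = 64 - 14 ≡ 6; y = λ·(4 - 6) - 5 ≡ 1. → (6, 1)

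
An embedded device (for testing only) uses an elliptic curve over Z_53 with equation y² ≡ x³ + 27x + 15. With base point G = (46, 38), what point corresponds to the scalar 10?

Repeated addition: build up to 10G.
2G: tangent at (46, 38): λ = (3·46² + 27)/(2·38) ≡ 15/23. 23⁻¹ ≡ 30 (mod 53), so λ ≡ 15·30 ≡ 26.
  x = λ² - 46 - 46 = 676 - 92 ≡ 1; y = λ·(46 - 1) - 38 ≡ 19. → (1, 19)
3G: (1, 19) + (46, 38). λ = (38 - 19)/(46 - 1) ≡ 19/45 mod 53. 45⁻¹ ≡ 33 (mod 53) since 45·33 = 1485 ≡ 1, so λ ≡ 44.
  x = λ² - 1 - 46 = 1936 - 47 ≡ 34; y = λ·(1 - 34) - 19 ≡ 13. → (34, 13)
4G: (34, 13) + (46, 38). λ = (38 - 13)/(46 - 34) ≡ 25/12 mod 53. 12⁻¹ ≡ 31 (mod 53), so λ ≡ 33.
  x = λ² - 34 - 46 = 1089 - 80 ≡ 2; y = λ·(34 - 2) - 13 ≡ 36. → (2, 36)
5G: (2, 36) + (46, 38). λ = (38 - 36)/(46 - 2) ≡ 2/44 mod 53. 44⁻¹ ≡ 47 (mod 53), so λ ≡ 41.
  x = λ² - 2 - 46 = 1681 - 48 ≡ 43; y = λ·(2 - 43) - 36 ≡ 32. → (43, 32)
6G: (43, 32) + (46, 38). λ = (38 - 32)/(46 - 43) ≡ 6/3 mod 53. 3⁻¹ ≡ 18 (mod 53), so λ ≡ 2.
  x = λ² - 43 - 46 = 4 - 89 ≡ 21; y = λ·(43 - 21) - 32 ≡ 12. → (21, 12)
7G: (21, 12) + (46, 38). λ = (38 - 12)/(46 - 21) ≡ 26/25 mod 53. 25⁻¹ ≡ 17 (mod 53) since 25·17 = 425 ≡ 1, so λ ≡ 18.
  x = λ² - 21 - 46 = 324 - 67 ≡ 45; y = λ·(21 - 45) - 12 ≡ 33. → (45, 33)
8G: (45, 33) + (46, 38). λ = (38 - 33)/(46 - 45) ≡ 5/1 mod 53. 1⁻¹ ≡ 1 (mod 53) since 1·1 = 1 ≡ 1, so λ ≡ 5.
  x = λ² - 45 - 46 = 25 - 91 ≡ 40; y = λ·(45 - 40) - 33 ≡ 45. → (40, 45)
9G: (40, 45) + (46, 38). λ = (38 - 45)/(46 - 40) ≡ 46/6 mod 53. 6⁻¹ ≡ 9 (mod 53) since 6·9 = 54 ≡ 1, so λ ≡ 43.
  x = λ² - 40 - 46 = 1849 - 86 ≡ 14; y = λ·(40 - 14) - 45 ≡ 13. → (14, 13)
10G: (14, 13) + (46, 38). λ = (38 - 13)/(46 - 14) ≡ 25/32 mod 53. 32⁻¹ ≡ 5 (mod 53) since 32·5 = 160 ≡ 1, so λ ≡ 19.
  x = λ² - 14 - 46 = 361 - 60 ≡ 36; y = λ·(14 - 36) - 13 ≡ 46. → (36, 46)

(36, 46)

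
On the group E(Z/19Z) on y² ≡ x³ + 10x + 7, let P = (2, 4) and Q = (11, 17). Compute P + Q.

(2, 4) + (11, 17). λ = (17 - 4)/(11 - 2) ≡ 13/9 mod 19. 9⁻¹ ≡ 17 (mod 19), so λ ≡ 12.
  x = λ² - 2 - 11 = 144 - 13 ≡ 17; y = λ·(2 - 17) - 4 ≡ 6. → (17, 6)

(17, 6)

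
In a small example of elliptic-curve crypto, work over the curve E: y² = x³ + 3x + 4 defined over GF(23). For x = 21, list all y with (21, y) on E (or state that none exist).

x³ + 3x + 4 = 9328 ≡ 13 (mod 23).
Square roots of 13 mod 23: 6 and 17 (since 6² = 36 ≡ 13).

6, 17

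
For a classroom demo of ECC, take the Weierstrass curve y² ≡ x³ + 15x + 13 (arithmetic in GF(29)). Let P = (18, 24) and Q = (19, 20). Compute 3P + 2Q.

(9, 6)

First 3P:
Repeated addition: build up to 3P.
2P: tangent at (18, 24): λ = (3·18² + 15)/(2·24) ≡ 1/19. 19⁻¹ ≡ 26 (mod 29), so λ ≡ 1·26 ≡ 26.
  x = λ² - 18 - 18 = 676 - 36 ≡ 2; y = λ·(18 - 2) - 24 ≡ 15. → (2, 15)
3P: (2, 15) + (18, 24). λ = (24 - 15)/(18 - 2) ≡ 9/16 mod 29. 16⁻¹ ≡ 20 (mod 29), so λ ≡ 6.
  x = λ² - 2 - 18 = 36 - 20 ≡ 16; y = λ·(2 - 16) - 15 ≡ 17. → (16, 17)
3P = (16, 17).
Next 2Q:
Repeated addition: build up to 2Q.
2Q: tangent at (19, 20): λ = (3·19² + 15)/(2·20) ≡ 25/11. 11⁻¹ ≡ 8 (mod 29) since 11·8 = 88 ≡ 1, so λ ≡ 25·8 ≡ 26.
  x = λ² - 19 - 19 = 676 - 38 ≡ 0; y = λ·(19 - 0) - 20 ≡ 10. → (0, 10)
2Q = (0, 10).
Finally 3P + 2Q:
(16, 17) + (0, 10). λ = (10 - 17)/(0 - 16) ≡ 22/13 mod 29. 13⁻¹ ≡ 9 (mod 29), so λ ≡ 24.
  x = λ² - 16 - 0 = 576 - 16 ≡ 9; y = λ·(16 - 9) - 17 ≡ 6. → (9, 6)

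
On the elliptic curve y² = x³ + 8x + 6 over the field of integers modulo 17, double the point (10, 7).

(5, 1)

tangent at (10, 7): λ = (3·10² + 8)/(2·7) ≡ 2/14. 14⁻¹ ≡ 11 (mod 17) since 14·11 = 154 ≡ 1, so λ ≡ 2·11 ≡ 5.
  x = λ² - 10 - 10 = 25 - 20 ≡ 5; y = λ·(10 - 5) - 7 ≡ 1. → (5, 1)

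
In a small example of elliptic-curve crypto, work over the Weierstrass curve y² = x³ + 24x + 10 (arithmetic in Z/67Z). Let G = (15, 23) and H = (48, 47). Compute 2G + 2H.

First 2G:
Repeated addition: build up to 2G.
2G: tangent at (15, 23): λ = (3·15² + 24)/(2·23) ≡ 29/46. 46⁻¹ ≡ 51 (mod 67), so λ ≡ 29·51 ≡ 5.
  x = λ² - 15 - 15 = 25 - 30 ≡ 62; y = λ·(15 - 62) - 23 ≡ 10. → (62, 10)
2G = (62, 10).
Next 2H:
Repeated addition: build up to 2H.
2H: tangent at (48, 47): λ = (3·48² + 24)/(2·47) ≡ 35/27. 27⁻¹ ≡ 5 (mod 67) since 27·5 = 135 ≡ 1, so λ ≡ 35·5 ≡ 41.
  x = λ² - 48 - 48 = 1681 - 96 ≡ 44; y = λ·(48 - 44) - 47 ≡ 50. → (44, 50)
2H = (44, 50).
Finally 2G + 2H:
(62, 10) + (44, 50). λ = (50 - 10)/(44 - 62) ≡ 40/49 mod 67. 49⁻¹ ≡ 26 (mod 67) since 49·26 = 1274 ≡ 1, so λ ≡ 35.
  x = λ² - 62 - 44 = 1225 - 106 ≡ 47; y = λ·(62 - 47) - 10 ≡ 46. → (47, 46)

(47, 46)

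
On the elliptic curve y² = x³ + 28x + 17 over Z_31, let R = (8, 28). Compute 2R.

tangent at (8, 28): λ = (3·8² + 28)/(2·28) ≡ 3/25. 25⁻¹ ≡ 5 (mod 31) since 25·5 = 125 ≡ 1, so λ ≡ 3·5 ≡ 15.
  x = λ² - 8 - 8 = 225 - 16 ≡ 23; y = λ·(8 - 23) - 28 ≡ 26. → (23, 26)

(23, 26)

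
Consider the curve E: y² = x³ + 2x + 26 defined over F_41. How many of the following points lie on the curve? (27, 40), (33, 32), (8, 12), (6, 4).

2

(27, 40): 40² ≡ 1, rhs ≡ 1 → on.
(33, 32): 32² ≡ 40, rhs ≡ 31 → off.
(8, 12): 12² ≡ 21, rhs ≡ 21 → on.
(6, 4): 4² ≡ 16, rhs ≡ 8 → off.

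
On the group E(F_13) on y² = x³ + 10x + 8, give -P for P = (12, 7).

(12, 6)

-(12, 7) = (12, -7 mod 13) = (12, 6).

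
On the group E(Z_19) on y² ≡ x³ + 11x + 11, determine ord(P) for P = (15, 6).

2P: tangent at (15, 6): λ = (3·15² + 11)/(2·6) ≡ 2/12. 12⁻¹ ≡ 8 (mod 19), so λ ≡ 2·8 ≡ 16.
  x = λ² - 15 - 15 = 256 - 30 ≡ 17; y = λ·(15 - 17) - 6 ≡ 0. → (17, 0)
3P: (17, 0) + (15, 6). λ = (6 - 0)/(15 - 17) ≡ 6/17 mod 19. 17⁻¹ ≡ 9 (mod 19) since 17·9 = 153 ≡ 1, so λ ≡ 16.
  x = λ² - 17 - 15 = 256 - 32 ≡ 15; y = λ·(17 - 15) - 0 ≡ 13. → (15, 13)
4P: (15, 13) + (15, 6): same x and y₁ ≡ -y₂, so the sum is 𝒪.
4P = 𝒪, so the order is 4.

4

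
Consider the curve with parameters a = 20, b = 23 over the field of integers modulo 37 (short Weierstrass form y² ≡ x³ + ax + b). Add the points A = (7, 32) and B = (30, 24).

(26, 10)

(7, 32) + (30, 24). λ = (24 - 32)/(30 - 7) ≡ 29/23 mod 37. 23⁻¹ ≡ 29 (mod 37) since 23·29 = 667 ≡ 1, so λ ≡ 27.
  x = λ² - 7 - 30 = 729 - 37 ≡ 26; y = λ·(7 - 26) - 32 ≡ 10. → (26, 10)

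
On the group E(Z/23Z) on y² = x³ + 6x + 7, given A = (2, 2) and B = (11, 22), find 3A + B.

First 3A:
Repeated addition: build up to 3A.
2A: tangent at (2, 2): λ = (3·2² + 6)/(2·2) ≡ 18/4. 4⁻¹ ≡ 6 (mod 23) since 4·6 = 24 ≡ 1, so λ ≡ 18·6 ≡ 16.
  x = λ² - 2 - 2 = 256 - 4 ≡ 22; y = λ·(2 - 22) - 2 ≡ 0. → (22, 0)
3A: (22, 0) + (2, 2). λ = (2 - 0)/(2 - 22) ≡ 2/3 mod 23. 3⁻¹ ≡ 8 (mod 23), so λ ≡ 16.
  x = λ² - 22 - 2 = 256 - 24 ≡ 2; y = λ·(22 - 2) - 0 ≡ 21. → (2, 21)
3A = (2, 21).
Finally 3A + B:
(2, 21) + (11, 22). λ = (22 - 21)/(11 - 2) ≡ 1/9 mod 23. 9⁻¹ ≡ 18 (mod 23) since 9·18 = 162 ≡ 1, so λ ≡ 18.
  x = λ² - 2 - 11 = 324 - 13 ≡ 12; y = λ·(2 - 12) - 21 ≡ 6. → (12, 6)

(12, 6)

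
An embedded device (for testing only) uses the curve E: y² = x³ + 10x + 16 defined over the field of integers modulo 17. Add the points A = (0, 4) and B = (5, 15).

(8, 9)

(0, 4) + (5, 15). λ = (15 - 4)/(5 - 0) ≡ 11/5 mod 17. 5⁻¹ ≡ 7 (mod 17), so λ ≡ 9.
  x = λ² - 0 - 5 = 81 - 5 ≡ 8; y = λ·(0 - 8) - 4 ≡ 9. → (8, 9)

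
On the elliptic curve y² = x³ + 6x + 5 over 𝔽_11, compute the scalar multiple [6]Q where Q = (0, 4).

Repeated addition: build up to 6Q.
2Q: tangent at (0, 4): λ = (3·0² + 6)/(2·4) ≡ 6/8. 8⁻¹ ≡ 7 (mod 11), so λ ≡ 6·7 ≡ 9.
  x = λ² - 0 - 0 = 81 - 0 ≡ 4; y = λ·(0 - 4) - 4 ≡ 4. → (4, 4)
3Q: (4, 4) + (0, 4). λ = (4 - 4)/(0 - 4) ≡ 0/7 mod 11. 7⁻¹ ≡ 8 (mod 11) since 7·8 = 56 ≡ 1, so λ ≡ 0.
  x = λ² - 4 - 0 = 0 - 4 ≡ 7; y = λ·(4 - 7) - 4 ≡ 7. → (7, 7)
4Q: (7, 7) + (0, 4). λ = (4 - 7)/(0 - 7) ≡ 8/4 mod 11. 4⁻¹ ≡ 3 (mod 11) since 4·3 = 12 ≡ 1, so λ ≡ 2.
  x = λ² - 7 - 0 = 4 - 7 ≡ 8; y = λ·(7 - 8) - 7 ≡ 2. → (8, 2)
5Q: (8, 2) + (0, 4). λ = (4 - 2)/(0 - 8) ≡ 2/3 mod 11. 3⁻¹ ≡ 4 (mod 11), so λ ≡ 8.
  x = λ² - 8 - 0 = 64 - 8 ≡ 1; y = λ·(8 - 1) - 2 ≡ 10. → (1, 10)
6Q: (1, 10) + (0, 4). λ = (4 - 10)/(0 - 1) ≡ 5/10 mod 11. 10⁻¹ ≡ 10 (mod 11) since 10·10 = 100 ≡ 1, so λ ≡ 6.
  x = λ² - 1 - 0 = 36 - 1 ≡ 2; y = λ·(1 - 2) - 10 ≡ 6. → (2, 6)

(2, 6)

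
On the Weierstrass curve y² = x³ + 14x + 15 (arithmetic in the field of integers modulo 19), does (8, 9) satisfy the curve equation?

y² = 9² ≡ 5; x³ + 14x + 15 = 639 ≡ 12 (mod 19). 5 ≠ 12.

no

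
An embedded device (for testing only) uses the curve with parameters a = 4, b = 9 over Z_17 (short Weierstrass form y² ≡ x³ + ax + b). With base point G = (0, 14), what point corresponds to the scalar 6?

(14, 15)

Repeated addition: build up to 6G.
2G: tangent at (0, 14): λ = (3·0² + 4)/(2·14) ≡ 4/11. 11⁻¹ ≡ 14 (mod 17) since 11·14 = 154 ≡ 1, so λ ≡ 4·14 ≡ 5.
  x = λ² - 0 - 0 = 25 - 0 ≡ 8; y = λ·(0 - 8) - 14 ≡ 14. → (8, 14)
3G: (8, 14) + (0, 14). λ = (14 - 14)/(0 - 8) ≡ 0/9 mod 17. 9⁻¹ ≡ 2 (mod 17) since 9·2 = 18 ≡ 1, so λ ≡ 0.
  x = λ² - 8 - 0 = 0 - 8 ≡ 9; y = λ·(8 - 9) - 14 ≡ 3. → (9, 3)
4G: (9, 3) + (0, 14). λ = (14 - 3)/(0 - 9) ≡ 11/8 mod 17. 8⁻¹ ≡ 15 (mod 17), so λ ≡ 12.
  x = λ² - 9 - 0 = 144 - 9 ≡ 16; y = λ·(9 - 16) - 3 ≡ 15. → (16, 15)
5G: (16, 15) + (0, 14). λ = (14 - 15)/(0 - 16) ≡ 16/1 mod 17. 1⁻¹ ≡ 1 (mod 17), so λ ≡ 16.
  x = λ² - 16 - 0 = 256 - 16 ≡ 2; y = λ·(16 - 2) - 15 ≡ 5. → (2, 5)
6G: (2, 5) + (0, 14). λ = (14 - 5)/(0 - 2) ≡ 9/15 mod 17. 15⁻¹ ≡ 8 (mod 17) since 15·8 = 120 ≡ 1, so λ ≡ 4.
  x = λ² - 2 - 0 = 16 - 2 ≡ 14; y = λ·(2 - 14) - 5 ≡ 15. → (14, 15)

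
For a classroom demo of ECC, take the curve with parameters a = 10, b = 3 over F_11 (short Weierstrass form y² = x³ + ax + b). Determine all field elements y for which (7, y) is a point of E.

x³ + 10x + 3 = 416 ≡ 9 (mod 11).
Square roots of 9 mod 11: 3 and 8 (since 3² = 9 ≡ 9).

3, 8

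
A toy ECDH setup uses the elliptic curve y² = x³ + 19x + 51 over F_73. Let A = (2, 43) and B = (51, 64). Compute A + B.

(47, 42)

(2, 43) + (51, 64). λ = (64 - 43)/(51 - 2) ≡ 21/49 mod 73. 49⁻¹ ≡ 3 (mod 73), so λ ≡ 63.
  x = λ² - 2 - 51 = 3969 - 53 ≡ 47; y = λ·(2 - 47) - 43 ≡ 42. → (47, 42)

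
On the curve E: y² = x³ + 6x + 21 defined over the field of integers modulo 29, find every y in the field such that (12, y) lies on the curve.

x³ + 6x + 21 = 1821 ≡ 23 (mod 29).
Square roots of 23 mod 29: 9 and 20 (since 9² = 81 ≡ 23).

9, 20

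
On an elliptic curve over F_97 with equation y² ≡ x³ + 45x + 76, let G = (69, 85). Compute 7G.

(53, 55)

Repeated addition: build up to 7G.
2G: tangent at (69, 85): λ = (3·69² + 45)/(2·85) ≡ 69/73. 73⁻¹ ≡ 4 (mod 97), so λ ≡ 69·4 ≡ 82.
  x = λ² - 69 - 69 = 6724 - 138 ≡ 87; y = λ·(69 - 87) - 85 ≡ 88. → (87, 88)
3G: (87, 88) + (69, 85). λ = (85 - 88)/(69 - 87) ≡ 94/79 mod 97. 79⁻¹ ≡ 70 (mod 97), so λ ≡ 81.
  x = λ² - 87 - 69 = 6561 - 156 ≡ 3; y = λ·(87 - 3) - 88 ≡ 23. → (3, 23)
4G: (3, 23) + (69, 85). λ = (85 - 23)/(69 - 3) ≡ 62/66 mod 97. 66⁻¹ ≡ 25 (mod 97) since 66·25 = 1650 ≡ 1, so λ ≡ 95.
  x = λ² - 3 - 69 = 9025 - 72 ≡ 29; y = λ·(3 - 29) - 23 ≡ 29. → (29, 29)
5G: (29, 29) + (69, 85). λ = (85 - 29)/(69 - 29) ≡ 56/40 mod 97. 40⁻¹ ≡ 17 (mod 97) since 40·17 = 680 ≡ 1, so λ ≡ 79.
  x = λ² - 29 - 69 = 6241 - 98 ≡ 32; y = λ·(29 - 32) - 29 ≡ 25. → (32, 25)
6G: (32, 25) + (69, 85). λ = (85 - 25)/(69 - 32) ≡ 60/37 mod 97. 37⁻¹ ≡ 21 (mod 97) since 37·21 = 777 ≡ 1, so λ ≡ 96.
  x = λ² - 32 - 69 = 9216 - 101 ≡ 94; y = λ·(32 - 94) - 25 ≡ 37. → (94, 37)
7G: (94, 37) + (69, 85). λ = (85 - 37)/(69 - 94) ≡ 48/72 mod 97. 72⁻¹ ≡ 31 (mod 97), so λ ≡ 33.
  x = λ² - 94 - 69 = 1089 - 163 ≡ 53; y = λ·(94 - 53) - 37 ≡ 55. → (53, 55)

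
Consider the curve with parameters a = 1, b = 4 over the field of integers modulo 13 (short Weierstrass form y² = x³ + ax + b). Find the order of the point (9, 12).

7

2P: tangent at (9, 12): λ = (3·9² + 1)/(2·12) ≡ 10/11. 11⁻¹ ≡ 6 (mod 13) since 11·6 = 66 ≡ 1, so λ ≡ 10·6 ≡ 8.
  x = λ² - 9 - 9 = 64 - 18 ≡ 7; y = λ·(9 - 7) - 12 ≡ 4. → (7, 4)
3P: (7, 4) + (9, 12). λ = (12 - 4)/(9 - 7) ≡ 8/2 mod 13. 2⁻¹ ≡ 7 (mod 13) since 2·7 = 14 ≡ 1, so λ ≡ 4.
  x = λ² - 7 - 9 = 16 - 16 ≡ 0; y = λ·(7 - 0) - 4 ≡ 11. → (0, 11)
4P: (0, 11) + (9, 12). λ = (12 - 11)/(9 - 0) ≡ 1/9 mod 13. 9⁻¹ ≡ 3 (mod 13), so λ ≡ 3.
  x = λ² - 0 - 9 = 9 - 9 ≡ 0; y = λ·(0 - 0) - 11 ≡ 2. → (0, 2)
5P: (0, 2) + (9, 12). λ = (12 - 2)/(9 - 0) ≡ 10/9 mod 13. 9⁻¹ ≡ 3 (mod 13), so λ ≡ 4.
  x = λ² - 0 - 9 = 16 - 9 ≡ 7; y = λ·(0 - 7) - 2 ≡ 9. → (7, 9)
6P: (7, 9) + (9, 12). λ = (12 - 9)/(9 - 7) ≡ 3/2 mod 13. 2⁻¹ ≡ 7 (mod 13) since 2·7 = 14 ≡ 1, so λ ≡ 8.
  x = λ² - 7 - 9 = 64 - 16 ≡ 9; y = λ·(7 - 9) - 9 ≡ 1. → (9, 1)
7P: (9, 1) + (9, 12): same x and y₁ ≡ -y₂, so the sum is the point at infinity.
7P = the point at infinity, so the order is 7.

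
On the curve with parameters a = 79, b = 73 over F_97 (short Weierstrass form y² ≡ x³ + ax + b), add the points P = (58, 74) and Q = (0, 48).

(61, 25)

(58, 74) + (0, 48). λ = (48 - 74)/(0 - 58) ≡ 71/39 mod 97. 39⁻¹ ≡ 5 (mod 97) since 39·5 = 195 ≡ 1, so λ ≡ 64.
  x = λ² - 58 - 0 = 4096 - 58 ≡ 61; y = λ·(58 - 61) - 74 ≡ 25. → (61, 25)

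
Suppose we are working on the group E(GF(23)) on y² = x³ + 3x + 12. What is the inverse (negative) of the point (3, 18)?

-(3, 18) = (3, -18 mod 23) = (3, 5).

(3, 5)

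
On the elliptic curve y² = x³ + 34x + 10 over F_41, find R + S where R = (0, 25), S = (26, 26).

(0, 25) + (26, 26). λ = (26 - 25)/(26 - 0) ≡ 1/26 mod 41. 26⁻¹ ≡ 30 (mod 41) since 26·30 = 780 ≡ 1, so λ ≡ 30.
  x = λ² - 0 - 26 = 900 - 26 ≡ 13; y = λ·(0 - 13) - 25 ≡ 36. → (13, 36)

(13, 36)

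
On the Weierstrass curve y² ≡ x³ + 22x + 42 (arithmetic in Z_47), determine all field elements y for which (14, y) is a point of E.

none

x³ + 22x + 42 = 3094 ≡ 39 (mod 47).
39 is a non-residue mod 47; no y exists.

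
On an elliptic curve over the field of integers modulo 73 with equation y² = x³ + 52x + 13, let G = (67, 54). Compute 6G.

(33, 61)

Repeated addition: build up to 6G.
2G: tangent at (67, 54): λ = (3·67² + 52)/(2·54) ≡ 14/35. 35⁻¹ ≡ 48 (mod 73), so λ ≡ 14·48 ≡ 15.
  x = λ² - 67 - 67 = 225 - 134 ≡ 18; y = λ·(67 - 18) - 54 ≡ 24. → (18, 24)
3G: (18, 24) + (67, 54). λ = (54 - 24)/(67 - 18) ≡ 30/49 mod 73. 49⁻¹ ≡ 3 (mod 73), so λ ≡ 17.
  x = λ² - 18 - 67 = 289 - 85 ≡ 58; y = λ·(18 - 58) - 24 ≡ 26. → (58, 26)
4G: (58, 26) + (67, 54). λ = (54 - 26)/(67 - 58) ≡ 28/9 mod 73. 9⁻¹ ≡ 65 (mod 73), so λ ≡ 68.
  x = λ² - 58 - 67 = 4624 - 125 ≡ 46; y = λ·(58 - 46) - 26 ≡ 60. → (46, 60)
5G: (46, 60) + (67, 54). λ = (54 - 60)/(67 - 46) ≡ 67/21 mod 73. 21⁻¹ ≡ 7 (mod 73), so λ ≡ 31.
  x = λ² - 46 - 67 = 961 - 113 ≡ 45; y = λ·(46 - 45) - 60 ≡ 44. → (45, 44)
6G: (45, 44) + (67, 54). λ = (54 - 44)/(67 - 45) ≡ 10/22 mod 73. 22⁻¹ ≡ 10 (mod 73), so λ ≡ 27.
  x = λ² - 45 - 67 = 729 - 112 ≡ 33; y = λ·(45 - 33) - 44 ≡ 61. → (33, 61)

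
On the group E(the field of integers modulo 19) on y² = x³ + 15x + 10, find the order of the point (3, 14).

2P: tangent at (3, 14): λ = (3·3² + 15)/(2·14) ≡ 4/9. 9⁻¹ ≡ 17 (mod 19) since 9·17 = 153 ≡ 1, so λ ≡ 4·17 ≡ 11.
  x = λ² - 3 - 3 = 121 - 6 ≡ 1; y = λ·(3 - 1) - 14 ≡ 8. → (1, 8)
3P: (1, 8) + (3, 14). λ = (14 - 8)/(3 - 1) ≡ 6/2 mod 19. 2⁻¹ ≡ 10 (mod 19) since 2·10 = 20 ≡ 1, so λ ≡ 3.
  x = λ² - 1 - 3 = 9 - 4 ≡ 5; y = λ·(1 - 5) - 8 ≡ 18. → (5, 18)
4P: (5, 18) + (3, 14). λ = (14 - 18)/(3 - 5) ≡ 15/17 mod 19. 17⁻¹ ≡ 9 (mod 19), so λ ≡ 2.
  x = λ² - 5 - 3 = 4 - 8 ≡ 15; y = λ·(5 - 15) - 18 ≡ 0. → (15, 0)
5P: (15, 0) + (3, 14). λ = (14 - 0)/(3 - 15) ≡ 14/7 mod 19. 7⁻¹ ≡ 11 (mod 19) since 7·11 = 77 ≡ 1, so λ ≡ 2.
  x = λ² - 15 - 3 = 4 - 18 ≡ 5; y = λ·(15 - 5) - 0 ≡ 1. → (5, 1)
6P: (5, 1) + (3, 14). λ = (14 - 1)/(3 - 5) ≡ 13/17 mod 19. 17⁻¹ ≡ 9 (mod 19), so λ ≡ 3.
  x = λ² - 5 - 3 = 9 - 8 ≡ 1; y = λ·(5 - 1) - 1 ≡ 11. → (1, 11)
7P: (1, 11) + (3, 14). λ = (14 - 11)/(3 - 1) ≡ 3/2 mod 19. 2⁻¹ ≡ 10 (mod 19) since 2·10 = 20 ≡ 1, so λ ≡ 11.
  x = λ² - 1 - 3 = 121 - 4 ≡ 3; y = λ·(1 - 3) - 11 ≡ 5. → (3, 5)
8P: (3, 5) + (3, 14): same x and y₁ ≡ -y₂, so the sum is 𝒪.
8P = 𝒪, so the order is 8.

8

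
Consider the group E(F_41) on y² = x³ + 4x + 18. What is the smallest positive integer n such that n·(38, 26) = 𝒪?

3

2P: tangent at (38, 26): λ = (3·38² + 4)/(2·26) ≡ 31/11. 11⁻¹ ≡ 15 (mod 41) since 11·15 = 165 ≡ 1, so λ ≡ 31·15 ≡ 14.
  x = λ² - 38 - 38 = 196 - 76 ≡ 38; y = λ·(38 - 38) - 26 ≡ 15. → (38, 15)
3P: (38, 15) + (38, 26): same x and y₁ ≡ -y₂, so the sum is 𝒪.
3P = 𝒪, so the order is 3.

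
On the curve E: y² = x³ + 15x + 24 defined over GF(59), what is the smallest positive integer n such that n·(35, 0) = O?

2P: (35, 0) + (35, 0): same x and y₁ ≡ -y₂, so the sum is O.
2P = O, so the order is 2.

2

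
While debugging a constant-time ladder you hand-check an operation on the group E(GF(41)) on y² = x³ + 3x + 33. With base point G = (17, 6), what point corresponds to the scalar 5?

Double-and-add on 5 = (101)₂. Start with G = (17, 6) for the leading 1-bit.
double: tangent at (17, 6): λ = (3·17² + 3)/(2·6) ≡ 9/12. 12⁻¹ ≡ 24 (mod 41), so λ ≡ 9·24 ≡ 11.
  x = λ² - 17 - 17 = 121 - 34 ≡ 5; y = λ·(17 - 5) - 6 ≡ 3. → (5, 3)
double: tangent at (5, 3): λ = (3·5² + 3)/(2·3) ≡ 37/6. 6⁻¹ ≡ 7 (mod 41), so λ ≡ 37·7 ≡ 13.
  x = λ² - 5 - 5 = 169 - 10 ≡ 36; y = λ·(5 - 36) - 3 ≡ 4. → (36, 4)
add G: (36, 4) + (17, 6). λ = (6 - 4)/(17 - 36) ≡ 2/22 mod 41. 22⁻¹ ≡ 28 (mod 41) since 22·28 = 616 ≡ 1, so λ ≡ 15.
  x = λ² - 36 - 17 = 225 - 53 ≡ 8; y = λ·(36 - 8) - 4 ≡ 6. → (8, 6)

(8, 6)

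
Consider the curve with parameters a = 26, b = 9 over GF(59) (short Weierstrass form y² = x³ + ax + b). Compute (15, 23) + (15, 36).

O

The two points share x = 15 and their y-coordinates satisfy 23 + 36 ≡ 0 (mod 59), so they are inverses. Their sum is ∞.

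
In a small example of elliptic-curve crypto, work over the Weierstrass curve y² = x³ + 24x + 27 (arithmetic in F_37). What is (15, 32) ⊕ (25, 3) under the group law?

(15, 32) + (25, 3). λ = (3 - 32)/(25 - 15) ≡ 8/10 mod 37. 10⁻¹ ≡ 26 (mod 37), so λ ≡ 23.
  x = λ² - 15 - 25 = 529 - 40 ≡ 8; y = λ·(15 - 8) - 32 ≡ 18. → (8, 18)

(8, 18)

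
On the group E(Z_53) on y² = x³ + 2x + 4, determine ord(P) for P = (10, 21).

7

2P: tangent at (10, 21): λ = (3·10² + 2)/(2·21) ≡ 37/42. 42⁻¹ ≡ 24 (mod 53), so λ ≡ 37·24 ≡ 40.
  x = λ² - 10 - 10 = 1600 - 20 ≡ 43; y = λ·(10 - 43) - 21 ≡ 37. → (43, 37)
3P: (43, 37) + (10, 21). λ = (21 - 37)/(10 - 43) ≡ 37/20 mod 53. 20⁻¹ ≡ 8 (mod 53), so λ ≡ 31.
  x = λ² - 43 - 10 = 961 - 53 ≡ 7; y = λ·(43 - 7) - 37 ≡ 19. → (7, 19)
4P: (7, 19) + (10, 21). λ = (21 - 19)/(10 - 7) ≡ 2/3 mod 53. 3⁻¹ ≡ 18 (mod 53), so λ ≡ 36.
  x = λ² - 7 - 10 = 1296 - 17 ≡ 7; y = λ·(7 - 7) - 19 ≡ 34. → (7, 34)
5P: (7, 34) + (10, 21). λ = (21 - 34)/(10 - 7) ≡ 40/3 mod 53. 3⁻¹ ≡ 18 (mod 53), so λ ≡ 31.
  x = λ² - 7 - 10 = 961 - 17 ≡ 43; y = λ·(7 - 43) - 34 ≡ 16. → (43, 16)
6P: (43, 16) + (10, 21). λ = (21 - 16)/(10 - 43) ≡ 5/20 mod 53. 20⁻¹ ≡ 8 (mod 53) since 20·8 = 160 ≡ 1, so λ ≡ 40.
  x = λ² - 43 - 10 = 1600 - 53 ≡ 10; y = λ·(43 - 10) - 16 ≡ 32. → (10, 32)
7P: (10, 32) + (10, 21): same x and y₁ ≡ -y₂, so the sum is O.
7P = O, so the order is 7.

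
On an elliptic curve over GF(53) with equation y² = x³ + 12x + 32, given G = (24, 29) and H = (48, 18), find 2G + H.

(18, 41)

First 2G:
Repeated addition: build up to 2G.
2G: tangent at (24, 29): λ = (3·24² + 12)/(2·29) ≡ 44/5. 5⁻¹ ≡ 32 (mod 53), so λ ≡ 44·32 ≡ 30.
  x = λ² - 24 - 24 = 900 - 48 ≡ 4; y = λ·(24 - 4) - 29 ≡ 41. → (4, 41)
2G = (4, 41).
Finally 2G + H:
(4, 41) + (48, 18). λ = (18 - 41)/(48 - 4) ≡ 30/44 mod 53. 44⁻¹ ≡ 47 (mod 53) since 44·47 = 2068 ≡ 1, so λ ≡ 32.
  x = λ² - 4 - 48 = 1024 - 52 ≡ 18; y = λ·(4 - 18) - 41 ≡ 41. → (18, 41)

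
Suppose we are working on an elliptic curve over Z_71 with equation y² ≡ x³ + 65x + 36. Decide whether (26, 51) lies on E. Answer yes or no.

y² = 51² ≡ 45; x³ + 65x + 36 = 19302 ≡ 61 (mod 71). 45 ≠ 61.

no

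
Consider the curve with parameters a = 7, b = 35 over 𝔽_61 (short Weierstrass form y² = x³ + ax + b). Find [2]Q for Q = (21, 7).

(16, 41)

tangent at (21, 7): λ = (3·21² + 7)/(2·7) ≡ 49/14. 14⁻¹ ≡ 48 (mod 61), so λ ≡ 49·48 ≡ 34.
  x = λ² - 21 - 21 = 1156 - 42 ≡ 16; y = λ·(21 - 16) - 7 ≡ 41. → (16, 41)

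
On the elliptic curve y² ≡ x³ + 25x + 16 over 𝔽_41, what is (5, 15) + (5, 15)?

tangent at (5, 15): λ = (3·5² + 25)/(2·15) ≡ 18/30. 30⁻¹ ≡ 26 (mod 41), so λ ≡ 18·26 ≡ 17.
  x = λ² - 5 - 5 = 289 - 10 ≡ 33; y = λ·(5 - 33) - 15 ≡ 1. → (33, 1)

(33, 1)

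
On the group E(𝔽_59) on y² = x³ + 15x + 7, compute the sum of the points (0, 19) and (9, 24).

(27, 25)

(0, 19) + (9, 24). λ = (24 - 19)/(9 - 0) ≡ 5/9 mod 59. 9⁻¹ ≡ 46 (mod 59) since 9·46 = 414 ≡ 1, so λ ≡ 53.
  x = λ² - 0 - 9 = 2809 - 9 ≡ 27; y = λ·(0 - 27) - 19 ≡ 25. → (27, 25)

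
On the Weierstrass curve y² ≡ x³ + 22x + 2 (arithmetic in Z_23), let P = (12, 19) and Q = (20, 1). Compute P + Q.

(9, 3)

(12, 19) + (20, 1). λ = (1 - 19)/(20 - 12) ≡ 5/8 mod 23. 8⁻¹ ≡ 3 (mod 23) since 8·3 = 24 ≡ 1, so λ ≡ 15.
  x = λ² - 12 - 20 = 225 - 32 ≡ 9; y = λ·(12 - 9) - 19 ≡ 3. → (9, 3)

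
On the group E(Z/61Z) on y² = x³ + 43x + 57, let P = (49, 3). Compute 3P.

(19, 48)

Repeated addition: build up to 3P.
2P: tangent at (49, 3): λ = (3·49² + 43)/(2·3) ≡ 48/6. 6⁻¹ ≡ 51 (mod 61), so λ ≡ 48·51 ≡ 8.
  x = λ² - 49 - 49 = 64 - 98 ≡ 27; y = λ·(49 - 27) - 3 ≡ 51. → (27, 51)
3P: (27, 51) + (49, 3). λ = (3 - 51)/(49 - 27) ≡ 13/22 mod 61. 22⁻¹ ≡ 25 (mod 61) since 22·25 = 550 ≡ 1, so λ ≡ 20.
  x = λ² - 27 - 49 = 400 - 76 ≡ 19; y = λ·(27 - 19) - 51 ≡ 48. → (19, 48)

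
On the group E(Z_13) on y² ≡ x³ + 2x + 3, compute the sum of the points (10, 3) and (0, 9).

(7, 3)

(10, 3) + (0, 9). λ = (9 - 3)/(0 - 10) ≡ 6/3 mod 13. 3⁻¹ ≡ 9 (mod 13), so λ ≡ 2.
  x = λ² - 10 - 0 = 4 - 10 ≡ 7; y = λ·(10 - 7) - 3 ≡ 3. → (7, 3)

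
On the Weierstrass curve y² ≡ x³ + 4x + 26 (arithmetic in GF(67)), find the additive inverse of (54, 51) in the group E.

(54, 16)

-(54, 51) = (54, -51 mod 67) = (54, 16).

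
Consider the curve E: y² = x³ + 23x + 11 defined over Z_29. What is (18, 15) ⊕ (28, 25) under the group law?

(18, 15) + (28, 25). λ = (25 - 15)/(28 - 18) ≡ 10/10 mod 29. 10⁻¹ ≡ 3 (mod 29), so λ ≡ 1.
  x = λ² - 18 - 28 = 1 - 46 ≡ 13; y = λ·(18 - 13) - 15 ≡ 19. → (13, 19)

(13, 19)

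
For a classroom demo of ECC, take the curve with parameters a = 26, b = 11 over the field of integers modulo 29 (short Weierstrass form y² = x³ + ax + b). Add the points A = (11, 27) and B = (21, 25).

(11, 27) + (21, 25). λ = (25 - 27)/(21 - 11) ≡ 27/10 mod 29. 10⁻¹ ≡ 3 (mod 29), so λ ≡ 23.
  x = λ² - 11 - 21 = 529 - 32 ≡ 4; y = λ·(11 - 4) - 27 ≡ 18. → (4, 18)

(4, 18)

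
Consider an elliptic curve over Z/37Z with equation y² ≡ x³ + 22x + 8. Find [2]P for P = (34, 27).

(33, 2)

tangent at (34, 27): λ = (3·34² + 22)/(2·27) ≡ 12/17. 17⁻¹ ≡ 24 (mod 37), so λ ≡ 12·24 ≡ 29.
  x = λ² - 34 - 34 = 841 - 68 ≡ 33; y = λ·(34 - 33) - 27 ≡ 2. → (33, 2)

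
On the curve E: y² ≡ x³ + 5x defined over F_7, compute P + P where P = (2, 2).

tangent at (2, 2): λ = (3·2² + 5)/(2·2) ≡ 3/4. 4⁻¹ ≡ 2 (mod 7), so λ ≡ 3·2 ≡ 6.
  x = λ² - 2 - 2 = 36 - 4 ≡ 4; y = λ·(2 - 4) - 2 ≡ 0. → (4, 0)

(4, 0)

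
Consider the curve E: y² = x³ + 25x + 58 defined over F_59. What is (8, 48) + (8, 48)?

tangent at (8, 48): λ = (3·8² + 25)/(2·48) ≡ 40/37. 37⁻¹ ≡ 8 (mod 59), so λ ≡ 40·8 ≡ 25.
  x = λ² - 8 - 8 = 625 - 16 ≡ 19; y = λ·(8 - 19) - 48 ≡ 31. → (19, 31)

(19, 31)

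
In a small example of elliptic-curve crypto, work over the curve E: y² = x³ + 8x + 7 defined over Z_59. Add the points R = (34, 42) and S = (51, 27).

(34, 42) + (51, 27). λ = (27 - 42)/(51 - 34) ≡ 44/17 mod 59. 17⁻¹ ≡ 7 (mod 59), so λ ≡ 13.
  x = λ² - 34 - 51 = 169 - 85 ≡ 25; y = λ·(34 - 25) - 42 ≡ 16. → (25, 16)

(25, 16)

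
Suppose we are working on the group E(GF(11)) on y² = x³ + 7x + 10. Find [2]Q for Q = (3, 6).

tangent at (3, 6): λ = (3·3² + 7)/(2·6) ≡ 1/1. 1⁻¹ ≡ 1 (mod 11) since 1·1 = 1 ≡ 1, so λ ≡ 1·1 ≡ 1.
  x = λ² - 3 - 3 = 1 - 6 ≡ 6; y = λ·(3 - 6) - 6 ≡ 2. → (6, 2)

(6, 2)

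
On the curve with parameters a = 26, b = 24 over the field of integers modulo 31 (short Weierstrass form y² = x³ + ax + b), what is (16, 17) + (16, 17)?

(15, 10)

tangent at (16, 17): λ = (3·16² + 26)/(2·17) ≡ 19/3. 3⁻¹ ≡ 21 (mod 31) since 3·21 = 63 ≡ 1, so λ ≡ 19·21 ≡ 27.
  x = λ² - 16 - 16 = 729 - 32 ≡ 15; y = λ·(16 - 15) - 17 ≡ 10. → (15, 10)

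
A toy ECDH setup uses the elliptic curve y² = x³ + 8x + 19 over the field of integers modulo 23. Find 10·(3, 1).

Write G = (3, 1).
Repeated addition: build up to 10G.
2G: tangent at (3, 1): λ = (3·3² + 8)/(2·1) ≡ 12/2. 2⁻¹ ≡ 12 (mod 23) since 2·12 = 24 ≡ 1, so λ ≡ 12·12 ≡ 6.
  x = λ² - 3 - 3 = 36 - 6 ≡ 7; y = λ·(3 - 7) - 1 ≡ 21. → (7, 21)
3G: (7, 21) + (3, 1). λ = (1 - 21)/(3 - 7) ≡ 3/19 mod 23. 19⁻¹ ≡ 17 (mod 23), so λ ≡ 5.
  x = λ² - 7 - 3 = 25 - 10 ≡ 15; y = λ·(7 - 15) - 21 ≡ 8. → (15, 8)
4G: (15, 8) + (3, 1). λ = (1 - 8)/(3 - 15) ≡ 16/11 mod 23. 11⁻¹ ≡ 21 (mod 23), so λ ≡ 14.
  x = λ² - 15 - 3 = 196 - 18 ≡ 17; y = λ·(15 - 17) - 8 ≡ 10. → (17, 10)
5G: (17, 10) + (3, 1). λ = (1 - 10)/(3 - 17) ≡ 14/9 mod 23. 9⁻¹ ≡ 18 (mod 23), so λ ≡ 22.
  x = λ² - 17 - 3 = 484 - 20 ≡ 4; y = λ·(17 - 4) - 10 ≡ 0. → (4, 0)
6G: (4, 0) + (3, 1). λ = (1 - 0)/(3 - 4) ≡ 1/22 mod 23. 22⁻¹ ≡ 22 (mod 23), so λ ≡ 22.
  x = λ² - 4 - 3 = 484 - 7 ≡ 17; y = λ·(4 - 17) - 0 ≡ 13. → (17, 13)
7G: (17, 13) + (3, 1). λ = (1 - 13)/(3 - 17) ≡ 11/9 mod 23. 9⁻¹ ≡ 18 (mod 23) since 9·18 = 162 ≡ 1, so λ ≡ 14.
  x = λ² - 17 - 3 = 196 - 20 ≡ 15; y = λ·(17 - 15) - 13 ≡ 15. → (15, 15)
8G: (15, 15) + (3, 1). λ = (1 - 15)/(3 - 15) ≡ 9/11 mod 23. 11⁻¹ ≡ 21 (mod 23) since 11·21 = 231 ≡ 1, so λ ≡ 5.
  x = λ² - 15 - 3 = 25 - 18 ≡ 7; y = λ·(15 - 7) - 15 ≡ 2. → (7, 2)
9G: (7, 2) + (3, 1). λ = (1 - 2)/(3 - 7) ≡ 22/19 mod 23. 19⁻¹ ≡ 17 (mod 23), so λ ≡ 6.
  x = λ² - 7 - 3 = 36 - 10 ≡ 3; y = λ·(7 - 3) - 2 ≡ 22. → (3, 22)
10G: (3, 22) + (3, 1): same x and y₁ ≡ -y₂, so the sum is O.

O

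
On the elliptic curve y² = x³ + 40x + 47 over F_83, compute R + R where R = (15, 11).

(51, 64)

tangent at (15, 11): λ = (3·15² + 40)/(2·11) ≡ 51/22. 22⁻¹ ≡ 34 (mod 83), so λ ≡ 51·34 ≡ 74.
  x = λ² - 15 - 15 = 5476 - 30 ≡ 51; y = λ·(15 - 51) - 11 ≡ 64. → (51, 64)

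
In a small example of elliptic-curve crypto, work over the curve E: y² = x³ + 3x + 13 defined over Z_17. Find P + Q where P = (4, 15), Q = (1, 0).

(4, 15) + (1, 0). λ = (0 - 15)/(1 - 4) ≡ 2/14 mod 17. 14⁻¹ ≡ 11 (mod 17) since 14·11 = 154 ≡ 1, so λ ≡ 5.
  x = λ² - 4 - 1 = 25 - 5 ≡ 3; y = λ·(4 - 3) - 15 ≡ 7. → (3, 7)

(3, 7)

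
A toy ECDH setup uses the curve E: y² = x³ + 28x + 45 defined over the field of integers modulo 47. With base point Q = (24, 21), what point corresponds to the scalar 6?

Repeated addition: build up to 6Q.
2Q: tangent at (24, 21): λ = (3·24² + 28)/(2·21) ≡ 17/42. 42⁻¹ ≡ 28 (mod 47) since 42·28 = 1176 ≡ 1, so λ ≡ 17·28 ≡ 6.
  x = λ² - 24 - 24 = 36 - 48 ≡ 35; y = λ·(24 - 35) - 21 ≡ 7. → (35, 7)
3Q: (35, 7) + (24, 21). λ = (21 - 7)/(24 - 35) ≡ 14/36 mod 47. 36⁻¹ ≡ 17 (mod 47) since 36·17 = 612 ≡ 1, so λ ≡ 3.
  x = λ² - 35 - 24 = 9 - 59 ≡ 44; y = λ·(35 - 44) - 7 ≡ 13. → (44, 13)
4Q: (44, 13) + (24, 21). λ = (21 - 13)/(24 - 44) ≡ 8/27 mod 47. 27⁻¹ ≡ 7 (mod 47), so λ ≡ 9.
  x = λ² - 44 - 24 = 81 - 68 ≡ 13; y = λ·(44 - 13) - 13 ≡ 31. → (13, 31)
5Q: (13, 31) + (24, 21). λ = (21 - 31)/(24 - 13) ≡ 37/11 mod 47. 11⁻¹ ≡ 30 (mod 47) since 11·30 = 330 ≡ 1, so λ ≡ 29.
  x = λ² - 13 - 24 = 841 - 37 ≡ 5; y = λ·(13 - 5) - 31 ≡ 13. → (5, 13)
6Q: (5, 13) + (24, 21). λ = (21 - 13)/(24 - 5) ≡ 8/19 mod 47. 19⁻¹ ≡ 5 (mod 47) since 19·5 = 95 ≡ 1, so λ ≡ 40.
  x = λ² - 5 - 24 = 1600 - 29 ≡ 20; y = λ·(5 - 20) - 13 ≡ 45. → (20, 45)

(20, 45)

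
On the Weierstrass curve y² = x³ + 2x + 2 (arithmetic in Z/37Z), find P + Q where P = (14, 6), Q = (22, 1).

(17, 19)

(14, 6) + (22, 1). λ = (1 - 6)/(22 - 14) ≡ 32/8 mod 37. 8⁻¹ ≡ 14 (mod 37) since 8·14 = 112 ≡ 1, so λ ≡ 4.
  x = λ² - 14 - 22 = 16 - 36 ≡ 17; y = λ·(14 - 17) - 6 ≡ 19. → (17, 19)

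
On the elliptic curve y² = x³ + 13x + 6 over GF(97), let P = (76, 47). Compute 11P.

(14, 33)

Repeated addition: build up to 11P.
2P: tangent at (76, 47): λ = (3·76² + 13)/(2·47) ≡ 75/94. 94⁻¹ ≡ 32 (mod 97), so λ ≡ 75·32 ≡ 72.
  x = λ² - 76 - 76 = 5184 - 152 ≡ 85; y = λ·(76 - 85) - 47 ≡ 81. → (85, 81)
3P: (85, 81) + (76, 47). λ = (47 - 81)/(76 - 85) ≡ 63/88 mod 97. 88⁻¹ ≡ 43 (mod 97), so λ ≡ 90.
  x = λ² - 85 - 76 = 8100 - 161 ≡ 82; y = λ·(85 - 82) - 81 ≡ 92. → (82, 92)
4P: (82, 92) + (76, 47). λ = (47 - 92)/(76 - 82) ≡ 52/91 mod 97. 91⁻¹ ≡ 16 (mod 97), so λ ≡ 56.
  x = λ² - 82 - 76 = 3136 - 158 ≡ 68; y = λ·(82 - 68) - 92 ≡ 13. → (68, 13)
5P: (68, 13) + (76, 47). λ = (47 - 13)/(76 - 68) ≡ 34/8 mod 97. 8⁻¹ ≡ 85 (mod 97), so λ ≡ 77.
  x = λ² - 68 - 76 = 5929 - 144 ≡ 62; y = λ·(68 - 62) - 13 ≡ 61. → (62, 61)
6P: (62, 61) + (76, 47). λ = (47 - 61)/(76 - 62) ≡ 83/14 mod 97. 14⁻¹ ≡ 7 (mod 97), so λ ≡ 96.
  x = λ² - 62 - 76 = 9216 - 138 ≡ 57; y = λ·(62 - 57) - 61 ≡ 31. → (57, 31)
7P: (57, 31) + (76, 47). λ = (47 - 31)/(76 - 57) ≡ 16/19 mod 97. 19⁻¹ ≡ 46 (mod 97), so λ ≡ 57.
  x = λ² - 57 - 76 = 3249 - 133 ≡ 12; y = λ·(57 - 12) - 31 ≡ 12. → (12, 12)
8P: (12, 12) + (76, 47). λ = (47 - 12)/(76 - 12) ≡ 35/64 mod 97. 64⁻¹ ≡ 47 (mod 97), so λ ≡ 93.
  x = λ² - 12 - 76 = 8649 - 88 ≡ 25; y = λ·(12 - 25) - 12 ≡ 40. → (25, 40)
9P: (25, 40) + (76, 47). λ = (47 - 40)/(76 - 25) ≡ 7/51 mod 97. 51⁻¹ ≡ 78 (mod 97), so λ ≡ 61.
  x = λ² - 25 - 76 = 3721 - 101 ≡ 31; y = λ·(25 - 31) - 40 ≡ 79. → (31, 79)
10P: (31, 79) + (76, 47). λ = (47 - 79)/(76 - 31) ≡ 65/45 mod 97. 45⁻¹ ≡ 69 (mod 97), so λ ≡ 23.
  x = λ² - 31 - 76 = 529 - 107 ≡ 34; y = λ·(31 - 34) - 79 ≡ 46. → (34, 46)
11P: (34, 46) + (76, 47). λ = (47 - 46)/(76 - 34) ≡ 1/42 mod 97. 42⁻¹ ≡ 67 (mod 97) since 42·67 = 2814 ≡ 1, so λ ≡ 67.
  x = λ² - 34 - 76 = 4489 - 110 ≡ 14; y = λ·(34 - 14) - 46 ≡ 33. → (14, 33)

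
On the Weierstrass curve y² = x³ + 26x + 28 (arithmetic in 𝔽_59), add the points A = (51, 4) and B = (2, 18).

(41, 10)

(51, 4) + (2, 18). λ = (18 - 4)/(2 - 51) ≡ 14/10 mod 59. 10⁻¹ ≡ 6 (mod 59), so λ ≡ 25.
  x = λ² - 51 - 2 = 625 - 53 ≡ 41; y = λ·(51 - 41) - 4 ≡ 10. → (41, 10)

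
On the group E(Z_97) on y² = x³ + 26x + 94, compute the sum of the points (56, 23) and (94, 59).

(56, 23) + (94, 59). λ = (59 - 23)/(94 - 56) ≡ 36/38 mod 97. 38⁻¹ ≡ 23 (mod 97), so λ ≡ 52.
  x = λ² - 56 - 94 = 2704 - 150 ≡ 32; y = λ·(56 - 32) - 23 ≡ 61. → (32, 61)

(32, 61)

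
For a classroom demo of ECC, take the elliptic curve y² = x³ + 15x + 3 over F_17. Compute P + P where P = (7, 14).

tangent at (7, 14): λ = (3·7² + 15)/(2·14) ≡ 9/11. 11⁻¹ ≡ 14 (mod 17), so λ ≡ 9·14 ≡ 7.
  x = λ² - 7 - 7 = 49 - 14 ≡ 1; y = λ·(7 - 1) - 14 ≡ 11. → (1, 11)

(1, 11)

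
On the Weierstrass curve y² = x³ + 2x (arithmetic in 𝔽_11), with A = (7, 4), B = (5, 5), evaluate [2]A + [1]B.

(3, 0)

First 2A:
Repeated addition: build up to 2A.
2A: tangent at (7, 4): λ = (3·7² + 2)/(2·4) ≡ 6/8. 8⁻¹ ≡ 7 (mod 11), so λ ≡ 6·7 ≡ 9.
  x = λ² - 7 - 7 = 81 - 14 ≡ 1; y = λ·(7 - 1) - 4 ≡ 6. → (1, 6)
2A = (1, 6).
Finally 2A + B:
(1, 6) + (5, 5). λ = (5 - 6)/(5 - 1) ≡ 10/4 mod 11. 4⁻¹ ≡ 3 (mod 11) since 4·3 = 12 ≡ 1, so λ ≡ 8.
  x = λ² - 1 - 5 = 64 - 6 ≡ 3; y = λ·(1 - 3) - 6 ≡ 0. → (3, 0)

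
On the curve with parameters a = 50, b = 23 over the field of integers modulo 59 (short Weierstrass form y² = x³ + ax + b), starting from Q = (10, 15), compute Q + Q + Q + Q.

Repeated addition: build up to 4Q.
2Q: tangent at (10, 15): λ = (3·10² + 50)/(2·15) ≡ 55/30. 30⁻¹ ≡ 2 (mod 59) since 30·2 = 60 ≡ 1, so λ ≡ 55·2 ≡ 51.
  x = λ² - 10 - 10 = 2601 - 20 ≡ 44; y = λ·(10 - 44) - 15 ≡ 21. → (44, 21)
3Q: (44, 21) + (10, 15). λ = (15 - 21)/(10 - 44) ≡ 53/25 mod 59. 25⁻¹ ≡ 26 (mod 59) since 25·26 = 650 ≡ 1, so λ ≡ 21.
  x = λ² - 44 - 10 = 441 - 54 ≡ 33; y = λ·(44 - 33) - 21 ≡ 33. → (33, 33)
4Q: (33, 33) + (10, 15). λ = (15 - 33)/(10 - 33) ≡ 41/36 mod 59. 36⁻¹ ≡ 41 (mod 59) since 36·41 = 1476 ≡ 1, so λ ≡ 29.
  x = λ² - 33 - 10 = 841 - 43 ≡ 31; y = λ·(33 - 31) - 33 ≡ 25. → (31, 25)

(31, 25)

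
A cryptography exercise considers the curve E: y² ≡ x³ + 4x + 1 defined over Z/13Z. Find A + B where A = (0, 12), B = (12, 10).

(5, 4)

(0, 12) + (12, 10). λ = (10 - 12)/(12 - 0) ≡ 11/12 mod 13. 12⁻¹ ≡ 12 (mod 13) since 12·12 = 144 ≡ 1, so λ ≡ 2.
  x = λ² - 0 - 12 = 4 - 12 ≡ 5; y = λ·(0 - 5) - 12 ≡ 4. → (5, 4)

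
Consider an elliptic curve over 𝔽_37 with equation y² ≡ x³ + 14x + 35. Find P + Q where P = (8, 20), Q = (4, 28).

(29, 22)

(8, 20) + (4, 28). λ = (28 - 20)/(4 - 8) ≡ 8/33 mod 37. 33⁻¹ ≡ 9 (mod 37) since 33·9 = 297 ≡ 1, so λ ≡ 35.
  x = λ² - 8 - 4 = 1225 - 12 ≡ 29; y = λ·(8 - 29) - 20 ≡ 22. → (29, 22)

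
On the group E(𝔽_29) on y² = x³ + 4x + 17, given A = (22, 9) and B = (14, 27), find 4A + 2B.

First 4A:
Repeated addition: build up to 4A.
2A: tangent at (22, 9): λ = (3·22² + 4)/(2·9) ≡ 6/18. 18⁻¹ ≡ 21 (mod 29), so λ ≡ 6·21 ≡ 10.
  x = λ² - 22 - 22 = 100 - 44 ≡ 27; y = λ·(22 - 27) - 9 ≡ 28. → (27, 28)
3A: (27, 28) + (22, 9). λ = (9 - 28)/(22 - 27) ≡ 10/24 mod 29. 24⁻¹ ≡ 23 (mod 29), so λ ≡ 27.
  x = λ² - 27 - 22 = 729 - 49 ≡ 13; y = λ·(27 - 13) - 28 ≡ 2. → (13, 2)
4A: (13, 2) + (22, 9). λ = (9 - 2)/(22 - 13) ≡ 7/9 mod 29. 9⁻¹ ≡ 13 (mod 29) since 9·13 = 117 ≡ 1, so λ ≡ 4.
  x = λ² - 13 - 22 = 16 - 35 ≡ 10; y = λ·(13 - 10) - 2 ≡ 10. → (10, 10)
4A = (10, 10).
Next 2B:
Repeated addition: build up to 2B.
2B: tangent at (14, 27): λ = (3·14² + 4)/(2·27) ≡ 12/25. 25⁻¹ ≡ 7 (mod 29), so λ ≡ 12·7 ≡ 26.
  x = λ² - 14 - 14 = 676 - 28 ≡ 10; y = λ·(14 - 10) - 27 ≡ 19. → (10, 19)
2B = (10, 19).
Finally 4A + 2B:
(10, 10) + (10, 19): same x and y₁ ≡ -y₂, so the sum is O.

O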